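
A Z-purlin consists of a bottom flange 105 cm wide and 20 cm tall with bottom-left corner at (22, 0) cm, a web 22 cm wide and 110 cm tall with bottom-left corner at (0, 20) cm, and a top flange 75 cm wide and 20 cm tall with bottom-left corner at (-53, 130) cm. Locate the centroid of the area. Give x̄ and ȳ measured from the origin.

bottom flange: A = 105 × 20 = 2100.00, centroid at (74.50, 10.00).
web: A = 22 × 110 = 2420.00, centroid at (11.00, 75.00).
top flange: A = 75 × 20 = 1500.00, centroid at (-15.50, 140.00).
ΣA = 6020.00 cm²
ΣAx̄ = (2100.00)(74.50) + (2420.00)(11.00) + (1500.00)(-15.50) = 159820.00 cm³
ΣAȳ = (2100.00)(10.00) + (2420.00)(75.00) + (1500.00)(140.00) = 412500.00 cm³
x̄ = 159820.00 / 6020.00 = 26.55 cm
ȳ = 412500.00 / 6020.00 = 68.52 cm

x̄ = 26.55 cm, ȳ = 68.52 cm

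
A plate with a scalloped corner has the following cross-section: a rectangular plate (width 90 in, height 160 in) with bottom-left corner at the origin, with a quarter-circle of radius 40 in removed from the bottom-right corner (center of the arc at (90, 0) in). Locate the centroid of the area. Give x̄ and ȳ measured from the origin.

x̄ = 42.32 in, ȳ = 86.03 in

Part | A | x̄ᵢ | ȳᵢ | A·x̄ᵢ | A·ȳᵢ
plate | 14400.00 | 45.00 | 80.00 | 648000.00 | 1152000.00
removed quarter-circle | -1256.64 | 73.02 | 16.98 | -91764.00 | -21333.33
Σ | 13143.36 |  |  | 556236.00 | 1130666.67
x̄ = 556236.00 / 13143.36 = 42.32 in
ȳ = 1130666.67 / 13143.36 = 86.03 in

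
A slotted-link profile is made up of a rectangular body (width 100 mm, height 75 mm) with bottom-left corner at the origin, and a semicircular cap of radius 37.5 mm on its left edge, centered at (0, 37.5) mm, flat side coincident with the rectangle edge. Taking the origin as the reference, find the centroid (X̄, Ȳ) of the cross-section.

rectangular body: A = 100 × 75 = 7500.00, centroid at (50.00, 37.50).
semicircular end: A = ½π·37.5² = 2208.93, centroid at (-15.92, 37.50).
ΣA = 9708.93 mm²
ΣAX̄ = (7500.00)(50.00) + (2208.93)(-15.92) = 339843.75 mm³
ΣAȲ = (7500.00)(37.50) + (2208.93)(37.50) = 364084.96 mm³
X̄ = 339843.75 / 9708.93 = 35.00 mm
Ȳ = 364084.96 / 9708.93 = 37.50 mm

X̄ = 35.00 mm, Ȳ = 37.50 mm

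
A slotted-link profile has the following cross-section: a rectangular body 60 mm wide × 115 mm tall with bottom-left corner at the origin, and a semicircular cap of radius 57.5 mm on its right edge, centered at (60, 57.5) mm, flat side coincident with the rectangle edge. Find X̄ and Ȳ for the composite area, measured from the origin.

rectangular body: A = 60 × 115 = 6900.00, centroid at (30.00, 57.50).
semicircular end: A = ½π·57.5² = 5193.45, centroid at (84.40, 57.50).
ΣA = 12093.45 mm²
ΣAX̄ = (6900.00)(30.00) + (5193.45)(84.40) = 645346.30 mm³
ΣAȲ = (6900.00)(57.50) + (5193.45)(57.50) = 695373.11 mm³
X̄ = 645346.30 / 12093.45 = 53.36 mm
Ȳ = 695373.11 / 12093.45 = 57.50 mm

X̄ = 53.36 mm, Ȳ = 57.50 mm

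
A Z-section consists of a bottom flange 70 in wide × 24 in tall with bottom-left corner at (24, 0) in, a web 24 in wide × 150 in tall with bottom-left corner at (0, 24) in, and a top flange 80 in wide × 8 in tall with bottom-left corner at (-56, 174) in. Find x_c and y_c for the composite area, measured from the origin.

x_c = 22.31 in, y_c = 82.85 in

bottom flange: A = 70 × 24 = 1680.00, centroid at (59.00, 12.00).
web: A = 24 × 150 = 3600.00, centroid at (12.00, 99.00).
top flange: A = 80 × 8 = 640.00, centroid at (-16.00, 178.00).
ΣA = 5920.00 in², ΣAx_c = 132080.00 in³, ΣAy_c = 490480.00 in³.
x_c = 132080.00/5920.00 = 22.31 in; y_c = 490480.00/5920.00 = 82.85 in.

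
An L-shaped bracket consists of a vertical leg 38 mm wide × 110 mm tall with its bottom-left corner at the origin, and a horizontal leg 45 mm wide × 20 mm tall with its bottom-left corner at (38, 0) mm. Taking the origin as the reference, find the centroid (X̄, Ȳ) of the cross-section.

Part | A | x̄ᵢ | ȳᵢ | A·x̄ᵢ | A·ȳᵢ
vertical leg | 4180.00 | 19.00 | 55.00 | 79420.00 | 229900.00
horizontal leg | 900.00 | 60.50 | 10.00 | 54450.00 | 9000.00
Σ | 5080.00 |  |  | 133870.00 | 238900.00
X̄ = 133870.00 / 5080.00 = 26.35 mm
Ȳ = 238900.00 / 5080.00 = 47.03 mm

X̄ = 26.35 mm, Ȳ = 47.03 mm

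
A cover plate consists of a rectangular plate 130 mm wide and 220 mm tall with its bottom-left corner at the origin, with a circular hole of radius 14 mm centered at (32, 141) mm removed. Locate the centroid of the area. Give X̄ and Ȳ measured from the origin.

X̄ = 65.73 mm, Ȳ = 109.32 mm

plate: A = 130 × 220 = 28600.00, centroid at (65.00, 110.00).
hole: A = −π·14² = -615.75, centroid at (32.00, 141.00).
ΣA = 27984.25 mm²
ΣAX̄ = (28600.00)(65.00) + (-615.75)(32.00) = 1839295.93 mm³
ΣAȲ = (28600.00)(110.00) + (-615.75)(141.00) = 3059178.95 mm³
X̄ = 1839295.93 / 27984.25 = 65.73 mm
Ȳ = 3059178.95 / 27984.25 = 109.32 mm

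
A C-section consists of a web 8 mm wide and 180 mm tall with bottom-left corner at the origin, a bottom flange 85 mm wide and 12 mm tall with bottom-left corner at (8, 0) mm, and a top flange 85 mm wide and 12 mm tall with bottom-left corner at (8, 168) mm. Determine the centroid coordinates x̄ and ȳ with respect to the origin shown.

web: A = 8 × 180 = 1440.00, centroid at (4.00, 90.00).
bottom flange: A = 85 × 12 = 1020.00, centroid at (50.50, 6.00).
top flange: A = 85 × 12 = 1020.00, centroid at (50.50, 174.00).
ΣA = 3480.00 mm²
ΣAx̄ = (1440.00)(4.00) + (1020.00)(50.50) + (1020.00)(50.50) = 108780.00 mm³
ΣAȳ = (1440.00)(90.00) + (1020.00)(6.00) + (1020.00)(174.00) = 313200.00 mm³
x̄ = 108780.00 / 3480.00 = 31.26 mm
ȳ = 313200.00 / 3480.00 = 90.00 mm

x̄ = 31.26 mm, ȳ = 90.00 mm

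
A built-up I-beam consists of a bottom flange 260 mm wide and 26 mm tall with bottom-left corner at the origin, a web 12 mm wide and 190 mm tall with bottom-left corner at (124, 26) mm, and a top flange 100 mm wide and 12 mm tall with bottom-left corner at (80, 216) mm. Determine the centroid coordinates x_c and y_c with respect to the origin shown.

x_c = 130.00 mm, y_c = 61.54 mm

bottom flange: A = 260 × 26 = 6760.00, centroid at (130.00, 13.00).
web: A = 12 × 190 = 2280.00, centroid at (130.00, 121.00).
top flange: A = 100 × 12 = 1200.00, centroid at (130.00, 222.00).
ΣA = 10240.00 mm², ΣAx_c = 1331200.00 mm³, ΣAy_c = 630160.00 mm³.
x_c = 1331200.00/10240.00 = 130.00 mm; y_c = 630160.00/10240.00 = 61.54 mm.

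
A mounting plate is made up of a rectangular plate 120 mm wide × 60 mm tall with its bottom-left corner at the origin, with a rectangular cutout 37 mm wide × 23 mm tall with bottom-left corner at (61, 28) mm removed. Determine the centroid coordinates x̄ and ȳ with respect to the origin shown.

x̄ = 57.39 mm, ȳ = 28.73 mm

plate: A = 120 × 60 = 7200.00, centroid at (60.00, 30.00).
hole: A = −(37 × 23) = -851.00, centroid at (79.50, 39.50).
ΣA = 6349.00 mm², ΣAx̄ = 364345.50 mm³, ΣAȳ = 182385.50 mm³.
x̄ = 364345.50/6349.00 = 57.39 mm; ȳ = 182385.50/6349.00 = 28.73 mm.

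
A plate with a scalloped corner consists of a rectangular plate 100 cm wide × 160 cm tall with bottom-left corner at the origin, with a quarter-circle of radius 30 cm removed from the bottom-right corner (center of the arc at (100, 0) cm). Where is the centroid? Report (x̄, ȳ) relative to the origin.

x̄ = 48.28 cm, ȳ = 83.11 cm

Part | A | x̄ᵢ | ȳᵢ | A·x̄ᵢ | A·ȳᵢ
plate | 16000.00 | 50.00 | 80.00 | 800000.00 | 1280000.00
removed quarter-circle | -706.86 | 87.27 | 12.73 | -61685.83 | -9000.00
Σ | 15293.14 |  |  | 738314.17 | 1271000.00
x̄ = 738314.17 / 15293.14 = 48.28 cm
ȳ = 1271000.00 / 15293.14 = 83.11 cm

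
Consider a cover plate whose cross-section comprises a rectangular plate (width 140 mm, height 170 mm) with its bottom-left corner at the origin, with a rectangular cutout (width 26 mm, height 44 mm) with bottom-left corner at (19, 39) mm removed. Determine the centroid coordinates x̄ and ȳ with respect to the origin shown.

plate: A = 140 × 170 = 23800.00, centroid at (70.00, 85.00).
hole: A = −(26 × 44) = -1144.00, centroid at (32.00, 61.00).
ΣA = 22656.00 mm²
ΣAx̄ = (23800.00)(70.00) + (-1144.00)(32.00) = 1629392.00 mm³
ΣAȳ = (23800.00)(85.00) + (-1144.00)(61.00) = 1953216.00 mm³
x̄ = 1629392.00 / 22656.00 = 71.92 mm
ȳ = 1953216.00 / 22656.00 = 86.21 mm

x̄ = 71.92 mm, ȳ = 86.21 mm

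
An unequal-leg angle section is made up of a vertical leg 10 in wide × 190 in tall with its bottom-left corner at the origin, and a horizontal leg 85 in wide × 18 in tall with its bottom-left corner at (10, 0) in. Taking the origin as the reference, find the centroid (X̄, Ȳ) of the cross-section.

Part | A | x̄ᵢ | ȳᵢ | A·x̄ᵢ | A·ȳᵢ
vertical leg | 1900.00 | 5.00 | 95.00 | 9500.00 | 180500.00
horizontal leg | 1530.00 | 52.50 | 9.00 | 80325.00 | 13770.00
Σ | 3430.00 |  |  | 89825.00 | 194270.00
X̄ = 89825.00 / 3430.00 = 26.19 in
Ȳ = 194270.00 / 3430.00 = 56.64 in

X̄ = 26.19 in, Ȳ = 56.64 in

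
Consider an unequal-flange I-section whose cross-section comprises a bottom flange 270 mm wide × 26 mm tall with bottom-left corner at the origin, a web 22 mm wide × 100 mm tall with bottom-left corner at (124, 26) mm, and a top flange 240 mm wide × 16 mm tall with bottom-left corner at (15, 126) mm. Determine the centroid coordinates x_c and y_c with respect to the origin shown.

x_c = 135.00 mm, y_c = 59.19 mm

bottom flange: A = 270 × 26 = 7020.00, centroid at (135.00, 13.00).
web: A = 22 × 100 = 2200.00, centroid at (135.00, 76.00).
top flange: A = 240 × 16 = 3840.00, centroid at (135.00, 134.00).
ΣA = 13060.00 mm²
ΣAx_c = (7020.00)(135.00) + (2200.00)(135.00) + (3840.00)(135.00) = 1763100.00 mm³
ΣAy_c = (7020.00)(13.00) + (2200.00)(76.00) + (3840.00)(134.00) = 773020.00 mm³
x_c = 1763100.00 / 13060.00 = 135.00 mm
y_c = 773020.00 / 13060.00 = 59.19 mm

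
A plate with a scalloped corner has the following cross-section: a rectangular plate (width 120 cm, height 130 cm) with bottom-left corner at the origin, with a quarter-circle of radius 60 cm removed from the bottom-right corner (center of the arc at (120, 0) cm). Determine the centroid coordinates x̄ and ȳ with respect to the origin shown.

x̄ = 52.36 cm, ȳ = 73.75 cm

plate: A = 120 × 130 = 15600.00, centroid at (60.00, 65.00).
removed quarter-circle: A = −¼π·60² = -2827.43, centroid at (94.54, 25.46).
ΣA = 12772.57 cm²
ΣAx̄ = (15600.00)(60.00) + (-2827.43)(94.54) = 668707.99 cm³
ΣAȳ = (15600.00)(65.00) + (-2827.43)(25.46) = 942000.00 cm³
x̄ = 668707.99 / 12772.57 = 52.36 cm
ȳ = 942000.00 / 12772.57 = 73.75 cm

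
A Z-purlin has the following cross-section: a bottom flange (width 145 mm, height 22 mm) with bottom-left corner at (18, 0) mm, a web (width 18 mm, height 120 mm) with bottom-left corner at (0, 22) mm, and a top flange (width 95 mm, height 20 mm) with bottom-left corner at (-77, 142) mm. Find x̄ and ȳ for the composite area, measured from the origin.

bottom flange: A = 145 × 22 = 3190.00, centroid at (90.50, 11.00).
web: A = 18 × 120 = 2160.00, centroid at (9.00, 82.00).
top flange: A = 95 × 20 = 1900.00, centroid at (-29.50, 152.00).
ΣA = 7250.00 mm²
ΣAx̄ = (3190.00)(90.50) + (2160.00)(9.00) + (1900.00)(-29.50) = 252085.00 mm³
ΣAȳ = (3190.00)(11.00) + (2160.00)(82.00) + (1900.00)(152.00) = 501010.00 mm³
x̄ = 252085.00 / 7250.00 = 34.77 mm
ȳ = 501010.00 / 7250.00 = 69.10 mm

x̄ = 34.77 mm, ȳ = 69.10 mm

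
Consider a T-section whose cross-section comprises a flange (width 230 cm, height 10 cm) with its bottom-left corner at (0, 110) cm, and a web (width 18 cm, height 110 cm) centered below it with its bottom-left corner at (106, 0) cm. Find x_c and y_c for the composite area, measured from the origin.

web: A = 18 × 110 = 1980.00, centroid at (115.00, 55.00).
flange: A = 230 × 10 = 2300.00, centroid at (115.00, 115.00).
ΣA = 4280.00 cm², ΣAx_c = 492200.00 cm³, ΣAy_c = 373400.00 cm³.
x_c = 492200.00/4280.00 = 115.00 cm; y_c = 373400.00/4280.00 = 87.24 cm.

x_c = 115.00 cm, y_c = 87.24 cm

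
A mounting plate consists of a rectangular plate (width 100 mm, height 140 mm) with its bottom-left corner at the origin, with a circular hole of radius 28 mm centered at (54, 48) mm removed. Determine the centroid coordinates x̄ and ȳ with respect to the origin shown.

x̄ = 49.15 mm, ȳ = 74.70 mm

plate: A = 100 × 140 = 14000.00, centroid at (50.00, 70.00).
hole: A = −π·28² = -2463.01, centroid at (54.00, 48.00).
ΣA = 11536.99 mm², ΣAx̄ = 566997.53 mm³, ΣAȳ = 861775.59 mm³.
x̄ = 566997.53/11536.99 = 49.15 mm; ȳ = 861775.59/11536.99 = 74.70 mm.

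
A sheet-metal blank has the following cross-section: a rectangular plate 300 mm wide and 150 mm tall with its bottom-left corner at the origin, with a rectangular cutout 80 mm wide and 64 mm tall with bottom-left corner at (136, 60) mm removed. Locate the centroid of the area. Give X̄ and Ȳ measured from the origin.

Part | A | x̄ᵢ | ȳᵢ | A·x̄ᵢ | A·ȳᵢ
plate | 45000.00 | 150.00 | 75.00 | 6750000.00 | 3375000.00
hole | -5120.00 | 176.00 | 92.00 | -901120.00 | -471040.00
Σ | 39880.00 |  |  | 5848880.00 | 2903960.00
X̄ = 5848880.00 / 39880.00 = 146.66 mm
Ȳ = 2903960.00 / 39880.00 = 72.82 mm

X̄ = 146.66 mm, Ȳ = 72.82 mm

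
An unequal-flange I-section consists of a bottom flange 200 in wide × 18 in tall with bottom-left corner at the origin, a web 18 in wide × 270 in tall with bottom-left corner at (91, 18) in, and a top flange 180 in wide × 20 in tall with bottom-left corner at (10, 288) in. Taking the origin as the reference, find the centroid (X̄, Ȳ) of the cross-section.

X̄ = 100.00 in, Ȳ = 153.30 in

Part | A | x̄ᵢ | ȳᵢ | A·x̄ᵢ | A·ȳᵢ
bottom flange | 3600.00 | 100.00 | 9.00 | 360000.00 | 32400.00
web | 4860.00 | 100.00 | 153.00 | 486000.00 | 743580.00
top flange | 3600.00 | 100.00 | 298.00 | 360000.00 | 1072800.00
Σ | 12060.00 |  |  | 1206000.00 | 1848780.00
X̄ = 1206000.00 / 12060.00 = 100.00 in
Ȳ = 1848780.00 / 12060.00 = 153.30 in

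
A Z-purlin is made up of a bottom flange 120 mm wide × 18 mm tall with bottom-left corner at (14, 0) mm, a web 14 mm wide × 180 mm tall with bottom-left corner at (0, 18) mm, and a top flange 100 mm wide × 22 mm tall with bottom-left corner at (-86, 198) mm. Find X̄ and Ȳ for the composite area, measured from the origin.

bottom flange: A = 120 × 18 = 2160.00, centroid at (74.00, 9.00).
web: A = 14 × 180 = 2520.00, centroid at (7.00, 108.00).
top flange: A = 100 × 22 = 2200.00, centroid at (-36.00, 209.00).
ΣA = 6880.00 mm²
ΣAX̄ = (2160.00)(74.00) + (2520.00)(7.00) + (2200.00)(-36.00) = 98280.00 mm³
ΣAȲ = (2160.00)(9.00) + (2520.00)(108.00) + (2200.00)(209.00) = 751400.00 mm³
X̄ = 98280.00 / 6880.00 = 14.28 mm
Ȳ = 751400.00 / 6880.00 = 109.22 mm

X̄ = 14.28 mm, Ȳ = 109.22 mm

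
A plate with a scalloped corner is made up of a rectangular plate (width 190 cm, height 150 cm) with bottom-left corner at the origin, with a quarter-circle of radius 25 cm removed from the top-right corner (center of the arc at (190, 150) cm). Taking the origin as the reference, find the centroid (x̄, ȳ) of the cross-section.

Part | A | x̄ᵢ | ȳᵢ | A·x̄ᵢ | A·ȳᵢ
plate | 28500.00 | 95.00 | 75.00 | 2707500.00 | 2137500.00
removed quarter-circle | -490.87 | 179.39 | 139.39 | -88057.70 | -68422.74
Σ | 28009.13 |  |  | 2619442.30 | 2069077.26
x̄ = 2619442.30 / 28009.13 = 93.52 cm
ȳ = 2069077.26 / 28009.13 = 73.87 cm

x̄ = 93.52 cm, ȳ = 73.87 cm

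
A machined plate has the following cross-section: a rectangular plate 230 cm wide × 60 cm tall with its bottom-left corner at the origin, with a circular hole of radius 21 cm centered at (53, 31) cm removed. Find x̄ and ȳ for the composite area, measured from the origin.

Part | A | x̄ᵢ | ȳᵢ | A·x̄ᵢ | A·ȳᵢ
plate | 13800.00 | 115.00 | 30.00 | 1587000.00 | 414000.00
hole | -1385.44 | 53.00 | 31.00 | -73428.45 | -42948.71
Σ | 12414.56 |  |  | 1513571.55 | 371051.29
x̄ = 1513571.55 / 12414.56 = 121.92 cm
ȳ = 371051.29 / 12414.56 = 29.89 cm

x̄ = 121.92 cm, ȳ = 29.89 cm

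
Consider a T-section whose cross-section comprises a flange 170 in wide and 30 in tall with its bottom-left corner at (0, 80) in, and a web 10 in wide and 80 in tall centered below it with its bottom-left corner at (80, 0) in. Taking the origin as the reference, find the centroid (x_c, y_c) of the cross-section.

web: A = 10 × 80 = 800.00, centroid at (85.00, 40.00).
flange: A = 170 × 30 = 5100.00, centroid at (85.00, 95.00).
ΣA = 5900.00 in²
ΣAx_c = (800.00)(85.00) + (5100.00)(85.00) = 501500.00 in³
ΣAy_c = (800.00)(40.00) + (5100.00)(95.00) = 516500.00 in³
x_c = 501500.00 / 5900.00 = 85.00 in
y_c = 516500.00 / 5900.00 = 87.54 in

x_c = 85.00 in, y_c = 87.54 in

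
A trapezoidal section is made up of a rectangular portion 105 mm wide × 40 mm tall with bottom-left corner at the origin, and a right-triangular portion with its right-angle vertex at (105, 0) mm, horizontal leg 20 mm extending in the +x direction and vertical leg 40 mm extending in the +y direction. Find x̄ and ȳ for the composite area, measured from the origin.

rectangular portion: A = 105 × 40 = 4200.00, centroid at (52.50, 20.00).
triangular portion: A = ½·20·40 = 400.00, centroid at (111.67, 13.33).
ΣA = 4600.00 mm²
ΣAx̄ = (4200.00)(52.50) + (400.00)(111.67) = 265166.67 mm³
ΣAȳ = (4200.00)(20.00) + (400.00)(13.33) = 89333.33 mm³
x̄ = 265166.67 / 4600.00 = 57.64 mm
ȳ = 89333.33 / 4600.00 = 19.42 mm

x̄ = 57.64 mm, ȳ = 19.42 mm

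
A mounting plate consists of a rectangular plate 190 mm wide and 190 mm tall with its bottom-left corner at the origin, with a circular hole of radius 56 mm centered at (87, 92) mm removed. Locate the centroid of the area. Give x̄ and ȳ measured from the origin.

x̄ = 98.00 mm, ȳ = 96.13 mm

Part | A | x̄ᵢ | ȳᵢ | A·x̄ᵢ | A·ȳᵢ
plate | 36100.00 | 95.00 | 95.00 | 3429500.00 | 3429500.00
hole | -9852.03 | 87.00 | 92.00 | -857127.01 | -906387.18
Σ | 26247.97 |  |  | 2572372.99 | 2523112.82
x̄ = 2572372.99 / 26247.97 = 98.00 mm
ȳ = 2523112.82 / 26247.97 = 96.13 mm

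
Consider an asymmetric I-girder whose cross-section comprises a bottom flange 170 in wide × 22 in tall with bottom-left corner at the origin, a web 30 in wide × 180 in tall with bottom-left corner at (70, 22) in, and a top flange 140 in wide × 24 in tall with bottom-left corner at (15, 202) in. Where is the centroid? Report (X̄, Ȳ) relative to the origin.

X̄ = 85.00 in, Ȳ = 109.20 in

bottom flange: A = 170 × 22 = 3740.00, centroid at (85.00, 11.00).
web: A = 30 × 180 = 5400.00, centroid at (85.00, 112.00).
top flange: A = 140 × 24 = 3360.00, centroid at (85.00, 214.00).
ΣA = 12500.00 in², ΣAX̄ = 1062500.00 in³, ΣAȲ = 1364980.00 in³.
X̄ = 1062500.00/12500.00 = 85.00 in; Ȳ = 1364980.00/12500.00 = 109.20 in.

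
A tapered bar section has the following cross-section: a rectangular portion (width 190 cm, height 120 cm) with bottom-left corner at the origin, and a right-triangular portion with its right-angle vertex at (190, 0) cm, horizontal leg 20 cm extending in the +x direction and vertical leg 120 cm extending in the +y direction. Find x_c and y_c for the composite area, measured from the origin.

x_c = 100.08 cm, y_c = 59.00 cm

rectangular portion: A = 190 × 120 = 22800.00, centroid at (95.00, 60.00).
triangular portion: A = ½·20·120 = 1200.00, centroid at (196.67, 40.00).
ΣA = 24000.00 cm², ΣAx_c = 2402000.00 cm³, ΣAy_c = 1416000.00 cm³.
x_c = 2402000.00/24000.00 = 100.08 cm; y_c = 1416000.00/24000.00 = 59.00 cm.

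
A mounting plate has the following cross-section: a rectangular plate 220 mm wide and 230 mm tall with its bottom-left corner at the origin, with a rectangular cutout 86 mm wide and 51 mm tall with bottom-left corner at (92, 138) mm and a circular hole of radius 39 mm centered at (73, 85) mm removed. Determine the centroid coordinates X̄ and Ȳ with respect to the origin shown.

X̄ = 111.62 mm, Ȳ = 113.33 mm

plate: A = 220 × 230 = 50600.00, centroid at (110.00, 115.00).
hole 1: A = −(86 × 51) = -4386.00, centroid at (135.00, 163.50).
hole 2: A = −π·39² = -4778.36, centroid at (73.00, 85.00).
ΣA = 41435.64 mm², ΣAX̄ = 4625069.54 mm³, ΣAȲ = 4695728.19 mm³.
X̄ = 4625069.54/41435.64 = 111.62 mm; Ȳ = 4695728.19/41435.64 = 113.33 mm.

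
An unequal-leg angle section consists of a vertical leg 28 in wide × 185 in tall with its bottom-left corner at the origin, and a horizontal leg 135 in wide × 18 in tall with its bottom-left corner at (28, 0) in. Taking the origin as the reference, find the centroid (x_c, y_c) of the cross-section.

x_c = 40.02 in, y_c = 65.84 in

Part | A | x̄ᵢ | ȳᵢ | A·x̄ᵢ | A·ȳᵢ
vertical leg | 5180.00 | 14.00 | 92.50 | 72520.00 | 479150.00
horizontal leg | 2430.00 | 95.50 | 9.00 | 232065.00 | 21870.00
Σ | 7610.00 |  |  | 304585.00 | 501020.00
x_c = 304585.00 / 7610.00 = 40.02 in
y_c = 501020.00 / 7610.00 = 65.84 in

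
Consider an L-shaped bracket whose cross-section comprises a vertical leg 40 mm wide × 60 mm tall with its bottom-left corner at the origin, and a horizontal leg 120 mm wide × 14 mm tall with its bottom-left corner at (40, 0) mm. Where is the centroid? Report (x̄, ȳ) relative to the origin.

x̄ = 52.94 mm, ȳ = 20.53 mm

vertical leg: A = 40 × 60 = 2400.00, centroid at (20.00, 30.00).
horizontal leg: A = 120 × 14 = 1680.00, centroid at (100.00, 7.00).
ΣA = 4080.00 mm²
ΣAx̄ = (2400.00)(20.00) + (1680.00)(100.00) = 216000.00 mm³
ΣAȳ = (2400.00)(30.00) + (1680.00)(7.00) = 83760.00 mm³
x̄ = 216000.00 / 4080.00 = 52.94 mm
ȳ = 83760.00 / 4080.00 = 20.53 mm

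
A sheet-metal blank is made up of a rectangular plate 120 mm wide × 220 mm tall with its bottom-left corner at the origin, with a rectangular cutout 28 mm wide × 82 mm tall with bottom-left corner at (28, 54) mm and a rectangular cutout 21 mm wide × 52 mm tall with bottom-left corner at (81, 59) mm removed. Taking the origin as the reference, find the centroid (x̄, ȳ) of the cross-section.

Part | A | x̄ᵢ | ȳᵢ | A·x̄ᵢ | A·ȳᵢ
plate | 26400.00 | 60.00 | 110.00 | 1584000.00 | 2904000.00
hole 1 | -2296.00 | 42.00 | 95.00 | -96432.00 | -218120.00
hole 2 | -1092.00 | 91.50 | 85.00 | -99918.00 | -92820.00
Σ | 23012.00 |  |  | 1387650.00 | 2593060.00
x̄ = 1387650.00 / 23012.00 = 60.30 mm
ȳ = 2593060.00 / 23012.00 = 112.68 mm

x̄ = 60.30 mm, ȳ = 112.68 mm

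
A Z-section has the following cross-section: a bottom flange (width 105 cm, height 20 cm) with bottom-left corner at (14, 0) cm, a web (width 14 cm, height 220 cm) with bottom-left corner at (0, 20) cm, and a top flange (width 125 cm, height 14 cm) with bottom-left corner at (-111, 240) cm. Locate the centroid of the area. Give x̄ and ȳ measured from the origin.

x̄ = 11.02 cm, ȳ = 123.18 cm

Part | A | x̄ᵢ | ȳᵢ | A·x̄ᵢ | A·ȳᵢ
bottom flange | 2100.00 | 66.50 | 10.00 | 139650.00 | 21000.00
web | 3080.00 | 7.00 | 130.00 | 21560.00 | 400400.00
top flange | 1750.00 | -48.50 | 247.00 | -84875.00 | 432250.00
Σ | 6930.00 |  |  | 76335.00 | 853650.00
x̄ = 76335.00 / 6930.00 = 11.02 cm
ȳ = 853650.00 / 6930.00 = 123.18 cm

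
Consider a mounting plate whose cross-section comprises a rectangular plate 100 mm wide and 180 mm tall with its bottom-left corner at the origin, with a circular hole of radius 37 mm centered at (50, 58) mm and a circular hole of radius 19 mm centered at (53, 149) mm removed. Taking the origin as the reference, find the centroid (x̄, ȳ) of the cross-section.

plate: A = 100 × 180 = 18000.00, centroid at (50.00, 90.00).
hole 1: A = −π·37² = -4300.84, centroid at (50.00, 58.00).
hole 2: A = −π·19² = -1134.11, centroid at (53.00, 149.00).
ΣA = 12565.04 mm², ΣAx̄ = 624849.89 mm³, ΣAȳ = 1201568.13 mm³.
x̄ = 624849.89/12565.04 = 49.73 mm; ȳ = 1201568.13/12565.04 = 95.63 mm.

x̄ = 49.73 mm, ȳ = 95.63 mm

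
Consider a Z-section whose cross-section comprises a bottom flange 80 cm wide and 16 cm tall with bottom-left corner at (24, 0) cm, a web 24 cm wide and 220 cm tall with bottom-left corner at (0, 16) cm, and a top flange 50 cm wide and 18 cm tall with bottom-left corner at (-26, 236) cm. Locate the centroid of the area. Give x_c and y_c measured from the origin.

bottom flange: A = 80 × 16 = 1280.00, centroid at (64.00, 8.00).
web: A = 24 × 220 = 5280.00, centroid at (12.00, 126.00).
top flange: A = 50 × 18 = 900.00, centroid at (-1.00, 245.00).
ΣA = 7460.00 cm², ΣAx_c = 144380.00 cm³, ΣAy_c = 896020.00 cm³.
x_c = 144380.00/7460.00 = 19.35 cm; y_c = 896020.00/7460.00 = 120.11 cm.

x_c = 19.35 cm, y_c = 120.11 cm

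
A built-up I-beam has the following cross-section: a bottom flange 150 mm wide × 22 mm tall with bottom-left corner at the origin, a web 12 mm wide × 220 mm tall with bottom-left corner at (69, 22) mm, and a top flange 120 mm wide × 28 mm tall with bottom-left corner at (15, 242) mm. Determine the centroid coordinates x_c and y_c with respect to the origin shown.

Part | A | x̄ᵢ | ȳᵢ | A·x̄ᵢ | A·ȳᵢ
bottom flange | 3300.00 | 75.00 | 11.00 | 247500.00 | 36300.00
web | 2640.00 | 75.00 | 132.00 | 198000.00 | 348480.00
top flange | 3360.00 | 75.00 | 256.00 | 252000.00 | 860160.00
Σ | 9300.00 |  |  | 697500.00 | 1244940.00
x_c = 697500.00 / 9300.00 = 75.00 mm
y_c = 1244940.00 / 9300.00 = 133.86 mm

x_c = 75.00 mm, y_c = 133.86 mm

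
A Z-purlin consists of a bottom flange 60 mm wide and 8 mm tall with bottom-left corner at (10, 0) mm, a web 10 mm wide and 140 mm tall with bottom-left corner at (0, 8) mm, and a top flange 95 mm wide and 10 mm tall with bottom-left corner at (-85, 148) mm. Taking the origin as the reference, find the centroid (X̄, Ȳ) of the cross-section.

Part | A | x̄ᵢ | ȳᵢ | A·x̄ᵢ | A·ȳᵢ
bottom flange | 480.00 | 40.00 | 4.00 | 19200.00 | 1920.00
web | 1400.00 | 5.00 | 78.00 | 7000.00 | 109200.00
top flange | 950.00 | -37.50 | 153.00 | -35625.00 | 145350.00
Σ | 2830.00 |  |  | -9425.00 | 256470.00
X̄ = -9425.00 / 2830.00 = -3.33 mm
Ȳ = 256470.00 / 2830.00 = 90.63 mm

X̄ = -3.33 mm, Ȳ = 90.63 mm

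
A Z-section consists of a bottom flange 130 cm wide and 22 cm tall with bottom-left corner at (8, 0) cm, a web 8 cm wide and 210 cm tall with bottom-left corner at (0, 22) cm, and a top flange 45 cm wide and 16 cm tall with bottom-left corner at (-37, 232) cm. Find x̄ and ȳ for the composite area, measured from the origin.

x̄ = 38.98 cm, ȳ = 79.40 cm

bottom flange: A = 130 × 22 = 2860.00, centroid at (73.00, 11.00).
web: A = 8 × 210 = 1680.00, centroid at (4.00, 127.00).
top flange: A = 45 × 16 = 720.00, centroid at (-14.50, 240.00).
ΣA = 5260.00 cm²
ΣAx̄ = (2860.00)(73.00) + (1680.00)(4.00) + (720.00)(-14.50) = 205060.00 cm³
ΣAȳ = (2860.00)(11.00) + (1680.00)(127.00) + (720.00)(240.00) = 417620.00 cm³
x̄ = 205060.00 / 5260.00 = 38.98 cm
ȳ = 417620.00 / 5260.00 = 79.40 cm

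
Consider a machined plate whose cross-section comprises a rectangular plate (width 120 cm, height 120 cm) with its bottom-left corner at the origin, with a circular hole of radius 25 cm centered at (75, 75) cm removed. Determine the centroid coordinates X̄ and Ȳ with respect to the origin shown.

Part | A | x̄ᵢ | ȳᵢ | A·x̄ᵢ | A·ȳᵢ
plate | 14400.00 | 60.00 | 60.00 | 864000.00 | 864000.00
hole | -1963.50 | 75.00 | 75.00 | -147262.16 | -147262.16
Σ | 12436.50 |  |  | 716737.84 | 716737.84
X̄ = 716737.84 / 12436.50 = 57.63 cm
Ȳ = 716737.84 / 12436.50 = 57.63 cm

X̄ = 57.63 cm, Ȳ = 57.63 cm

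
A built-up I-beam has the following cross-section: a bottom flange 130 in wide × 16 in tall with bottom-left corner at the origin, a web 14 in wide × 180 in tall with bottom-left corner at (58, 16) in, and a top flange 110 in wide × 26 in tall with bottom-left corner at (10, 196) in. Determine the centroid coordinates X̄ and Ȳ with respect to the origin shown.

bottom flange: A = 130 × 16 = 2080.00, centroid at (65.00, 8.00).
web: A = 14 × 180 = 2520.00, centroid at (65.00, 106.00).
top flange: A = 110 × 26 = 2860.00, centroid at (65.00, 209.00).
ΣA = 7460.00 in², ΣAX̄ = 484900.00 in³, ΣAȲ = 881500.00 in³.
X̄ = 484900.00/7460.00 = 65.00 in; Ȳ = 881500.00/7460.00 = 118.16 in.

X̄ = 65.00 in, Ȳ = 118.16 in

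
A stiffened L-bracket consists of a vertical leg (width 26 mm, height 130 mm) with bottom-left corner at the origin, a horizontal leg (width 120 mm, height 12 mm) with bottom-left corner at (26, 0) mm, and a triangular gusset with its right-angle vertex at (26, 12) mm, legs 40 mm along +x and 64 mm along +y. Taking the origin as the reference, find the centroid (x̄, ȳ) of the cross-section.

x̄ = 35.76 mm, ȳ = 44.43 mm

vertical leg: A = 26 × 130 = 3380.00, centroid at (13.00, 65.00).
horizontal leg: A = 120 × 12 = 1440.00, centroid at (86.00, 6.00).
gusset: A = ½·40·64 = 1280.00, centroid at (39.33, 33.33).
ΣA = 6100.00 mm²
ΣAx̄ = (3380.00)(13.00) + (1440.00)(86.00) + (1280.00)(39.33) = 218126.67 mm³
ΣAȳ = (3380.00)(65.00) + (1440.00)(6.00) + (1280.00)(33.33) = 271006.67 mm³
x̄ = 218126.67 / 6100.00 = 35.76 mm
ȳ = 271006.67 / 6100.00 = 44.43 mm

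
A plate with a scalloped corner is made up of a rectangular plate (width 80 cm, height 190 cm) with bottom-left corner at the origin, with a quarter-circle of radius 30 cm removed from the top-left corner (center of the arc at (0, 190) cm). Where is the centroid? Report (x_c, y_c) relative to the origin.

Part | A | x̄ᵢ | ȳᵢ | A·x̄ᵢ | A·ȳᵢ
plate | 15200.00 | 40.00 | 95.00 | 608000.00 | 1444000.00
removed quarter-circle | -706.86 | 12.73 | 177.27 | -9000.00 | -125303.09
Σ | 14493.14 |  |  | 599000.00 | 1318696.91
x_c = 599000.00 / 14493.14 = 41.33 cm
y_c = 1318696.91 / 14493.14 = 90.99 cm

x_c = 41.33 cm, y_c = 90.99 cm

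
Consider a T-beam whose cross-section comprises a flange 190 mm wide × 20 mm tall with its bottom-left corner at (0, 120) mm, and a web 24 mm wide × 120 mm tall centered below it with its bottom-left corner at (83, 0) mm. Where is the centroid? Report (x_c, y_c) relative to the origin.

x_c = 95.00 mm, y_c = 99.82 mm

Part | A | x̄ᵢ | ȳᵢ | A·x̄ᵢ | A·ȳᵢ
web | 2880.00 | 95.00 | 60.00 | 273600.00 | 172800.00
flange | 3800.00 | 95.00 | 130.00 | 361000.00 | 494000.00
Σ | 6680.00 |  |  | 634600.00 | 666800.00
x_c = 634600.00 / 6680.00 = 95.00 mm
y_c = 666800.00 / 6680.00 = 99.82 mm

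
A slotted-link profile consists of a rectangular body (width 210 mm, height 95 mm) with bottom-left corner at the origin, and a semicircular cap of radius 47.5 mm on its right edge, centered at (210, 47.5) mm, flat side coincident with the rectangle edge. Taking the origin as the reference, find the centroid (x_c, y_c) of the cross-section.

Part | A | x̄ᵢ | ȳᵢ | A·x̄ᵢ | A·ȳᵢ
rectangular body | 19950.00 | 105.00 | 47.50 | 2094750.00 | 947625.00
semicircular end | 3544.11 | 230.16 | 47.50 | 815710.85 | 168345.19
Σ | 23494.11 |  |  | 2910460.85 | 1115970.19
x_c = 2910460.85 / 23494.11 = 123.88 mm
y_c = 1115970.19 / 23494.11 = 47.50 mm

x_c = 123.88 mm, y_c = 47.50 mm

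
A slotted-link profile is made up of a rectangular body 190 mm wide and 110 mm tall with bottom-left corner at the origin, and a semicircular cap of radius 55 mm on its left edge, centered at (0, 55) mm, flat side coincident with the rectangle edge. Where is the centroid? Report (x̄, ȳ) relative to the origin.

Part | A | x̄ᵢ | ȳᵢ | A·x̄ᵢ | A·ȳᵢ
rectangular body | 20900.00 | 95.00 | 55.00 | 1985500.00 | 1149500.00
semicircular end | 4751.66 | -23.34 | 55.00 | -110916.67 | 261341.24
Σ | 25651.66 |  |  | 1874583.33 | 1410841.24
x̄ = 1874583.33 / 25651.66 = 73.08 mm
ȳ = 1410841.24 / 25651.66 = 55.00 mm

x̄ = 73.08 mm, ȳ = 55.00 mm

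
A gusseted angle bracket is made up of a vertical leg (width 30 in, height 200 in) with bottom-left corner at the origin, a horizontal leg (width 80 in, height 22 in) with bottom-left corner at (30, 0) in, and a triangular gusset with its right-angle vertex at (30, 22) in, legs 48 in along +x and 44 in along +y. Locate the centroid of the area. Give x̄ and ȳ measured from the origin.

vertical leg: A = 30 × 200 = 6000.00, centroid at (15.00, 100.00).
horizontal leg: A = 80 × 22 = 1760.00, centroid at (70.00, 11.00).
gusset: A = ½·48·44 = 1056.00, centroid at (46.00, 36.67).
ΣA = 8816.00 in²
ΣAx̄ = (6000.00)(15.00) + (1760.00)(70.00) + (1056.00)(46.00) = 261776.00 in³
ΣAȳ = (6000.00)(100.00) + (1760.00)(11.00) + (1056.00)(36.67) = 658080.00 in³
x̄ = 261776.00 / 8816.00 = 29.69 in
ȳ = 658080.00 / 8816.00 = 74.65 in

x̄ = 29.69 in, ȳ = 74.65 in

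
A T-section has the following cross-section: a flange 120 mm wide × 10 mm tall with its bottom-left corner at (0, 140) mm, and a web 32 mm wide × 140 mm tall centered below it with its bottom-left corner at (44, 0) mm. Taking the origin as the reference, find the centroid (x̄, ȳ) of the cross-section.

web: A = 32 × 140 = 4480.00, centroid at (60.00, 70.00).
flange: A = 120 × 10 = 1200.00, centroid at (60.00, 145.00).
ΣA = 5680.00 mm²
ΣAx̄ = (4480.00)(60.00) + (1200.00)(60.00) = 340800.00 mm³
ΣAȳ = (4480.00)(70.00) + (1200.00)(145.00) = 487600.00 mm³
x̄ = 340800.00 / 5680.00 = 60.00 mm
ȳ = 487600.00 / 5680.00 = 85.85 mm

x̄ = 60.00 mm, ȳ = 85.85 mm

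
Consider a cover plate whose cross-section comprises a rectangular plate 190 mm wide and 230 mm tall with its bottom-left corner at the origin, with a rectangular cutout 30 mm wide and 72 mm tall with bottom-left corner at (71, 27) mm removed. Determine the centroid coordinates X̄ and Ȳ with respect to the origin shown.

X̄ = 95.47 mm, Ȳ = 117.70 mm

Part | A | x̄ᵢ | ȳᵢ | A·x̄ᵢ | A·ȳᵢ
plate | 43700.00 | 95.00 | 115.00 | 4151500.00 | 5025500.00
hole | -2160.00 | 86.00 | 63.00 | -185760.00 | -136080.00
Σ | 41540.00 |  |  | 3965740.00 | 4889420.00
X̄ = 3965740.00 / 41540.00 = 95.47 mm
Ȳ = 4889420.00 / 41540.00 = 117.70 mm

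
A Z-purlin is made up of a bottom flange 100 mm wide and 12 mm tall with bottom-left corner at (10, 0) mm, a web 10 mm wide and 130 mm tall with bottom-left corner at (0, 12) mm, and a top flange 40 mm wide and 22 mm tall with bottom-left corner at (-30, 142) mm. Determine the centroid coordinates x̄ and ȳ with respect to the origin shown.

x̄ = 20.62 mm, ȳ = 71.58 mm

bottom flange: A = 100 × 12 = 1200.00, centroid at (60.00, 6.00).
web: A = 10 × 130 = 1300.00, centroid at (5.00, 77.00).
top flange: A = 40 × 22 = 880.00, centroid at (-10.00, 153.00).
ΣA = 3380.00 mm²
ΣAx̄ = (1200.00)(60.00) + (1300.00)(5.00) + (880.00)(-10.00) = 69700.00 mm³
ΣAȳ = (1200.00)(6.00) + (1300.00)(77.00) + (880.00)(153.00) = 241940.00 mm³
x̄ = 69700.00 / 3380.00 = 20.62 mm
ȳ = 241940.00 / 3380.00 = 71.58 mm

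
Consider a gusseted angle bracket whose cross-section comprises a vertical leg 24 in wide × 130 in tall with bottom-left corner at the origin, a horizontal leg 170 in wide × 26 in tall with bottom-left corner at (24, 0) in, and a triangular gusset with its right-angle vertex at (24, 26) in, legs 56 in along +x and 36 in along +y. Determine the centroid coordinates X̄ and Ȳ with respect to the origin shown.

vertical leg: A = 24 × 130 = 3120.00, centroid at (12.00, 65.00).
horizontal leg: A = 170 × 26 = 4420.00, centroid at (109.00, 13.00).
gusset: A = ½·56·36 = 1008.00, centroid at (42.67, 38.00).
ΣA = 8548.00 in², ΣAX̄ = 562228.00 in³, ΣAȲ = 298564.00 in³.
X̄ = 562228.00/8548.00 = 65.77 in; Ȳ = 298564.00/8548.00 = 34.93 in.

X̄ = 65.77 in, Ȳ = 34.93 in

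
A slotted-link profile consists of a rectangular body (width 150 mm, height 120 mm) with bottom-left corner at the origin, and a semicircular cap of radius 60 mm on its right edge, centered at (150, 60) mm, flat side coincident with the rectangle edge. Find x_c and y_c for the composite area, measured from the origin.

x_c = 99.02 mm, y_c = 60.00 mm

rectangular body: A = 150 × 120 = 18000.00, centroid at (75.00, 60.00).
semicircular end: A = ½π·60² = 5654.87, centroid at (175.46, 60.00).
ΣA = 23654.87 mm²
ΣAx_c = (18000.00)(75.00) + (5654.87)(175.46) = 2342230.02 mm³
ΣAy_c = (18000.00)(60.00) + (5654.87)(60.00) = 1419292.01 mm³
x_c = 2342230.02 / 23654.87 = 99.02 mm
y_c = 1419292.01 / 23654.87 = 60.00 mm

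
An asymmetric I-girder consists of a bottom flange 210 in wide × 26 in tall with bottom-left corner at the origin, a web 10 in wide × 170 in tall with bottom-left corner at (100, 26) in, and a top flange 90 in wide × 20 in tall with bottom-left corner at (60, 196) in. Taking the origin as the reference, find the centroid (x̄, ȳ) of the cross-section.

bottom flange: A = 210 × 26 = 5460.00, centroid at (105.00, 13.00).
web: A = 10 × 170 = 1700.00, centroid at (105.00, 111.00).
top flange: A = 90 × 20 = 1800.00, centroid at (105.00, 206.00).
ΣA = 8960.00 in²
ΣAx̄ = (5460.00)(105.00) + (1700.00)(105.00) + (1800.00)(105.00) = 940800.00 in³
ΣAȳ = (5460.00)(13.00) + (1700.00)(111.00) + (1800.00)(206.00) = 630480.00 in³
x̄ = 940800.00 / 8960.00 = 105.00 in
ȳ = 630480.00 / 8960.00 = 70.37 in

x̄ = 105.00 in, ȳ = 70.37 in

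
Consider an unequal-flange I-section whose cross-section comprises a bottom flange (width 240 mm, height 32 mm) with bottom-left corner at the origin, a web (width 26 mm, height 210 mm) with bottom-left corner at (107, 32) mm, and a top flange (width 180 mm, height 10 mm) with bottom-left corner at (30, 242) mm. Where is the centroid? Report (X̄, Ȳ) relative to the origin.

X̄ = 120.00 mm, Ȳ = 88.05 mm

bottom flange: A = 240 × 32 = 7680.00, centroid at (120.00, 16.00).
web: A = 26 × 210 = 5460.00, centroid at (120.00, 137.00).
top flange: A = 180 × 10 = 1800.00, centroid at (120.00, 247.00).
ΣA = 14940.00 mm², ΣAX̄ = 1792800.00 mm³, ΣAȲ = 1315500.00 mm³.
X̄ = 1792800.00/14940.00 = 120.00 mm; Ȳ = 1315500.00/14940.00 = 88.05 mm.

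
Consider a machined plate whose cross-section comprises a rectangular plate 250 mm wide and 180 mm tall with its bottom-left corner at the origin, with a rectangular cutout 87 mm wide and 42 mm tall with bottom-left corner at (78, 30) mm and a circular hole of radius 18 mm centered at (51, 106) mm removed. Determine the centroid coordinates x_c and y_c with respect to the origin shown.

plate: A = 250 × 180 = 45000.00, centroid at (125.00, 90.00).
hole 1: A = −(87 × 42) = -3654.00, centroid at (121.50, 51.00).
hole 2: A = −π·18² = -1017.88, centroid at (51.00, 106.00).
ΣA = 40328.12 mm², ΣAx_c = 5129127.32 mm³, ΣAy_c = 3755751.14 mm³.
x_c = 5129127.32/40328.12 = 127.18 mm; y_c = 3755751.14/40328.12 = 93.13 mm.

x_c = 127.18 mm, y_c = 93.13 mm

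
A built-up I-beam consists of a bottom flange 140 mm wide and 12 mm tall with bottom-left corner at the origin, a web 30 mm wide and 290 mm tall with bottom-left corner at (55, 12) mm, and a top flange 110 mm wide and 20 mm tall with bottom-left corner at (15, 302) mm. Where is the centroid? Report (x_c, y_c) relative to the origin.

Part | A | x̄ᵢ | ȳᵢ | A·x̄ᵢ | A·ȳᵢ
bottom flange | 1680.00 | 70.00 | 6.00 | 117600.00 | 10080.00
web | 8700.00 | 70.00 | 157.00 | 609000.00 | 1365900.00
top flange | 2200.00 | 70.00 | 312.00 | 154000.00 | 686400.00
Σ | 12580.00 |  |  | 880600.00 | 2062380.00
x_c = 880600.00 / 12580.00 = 70.00 mm
y_c = 2062380.00 / 12580.00 = 163.94 mm

x_c = 70.00 mm, y_c = 163.94 mm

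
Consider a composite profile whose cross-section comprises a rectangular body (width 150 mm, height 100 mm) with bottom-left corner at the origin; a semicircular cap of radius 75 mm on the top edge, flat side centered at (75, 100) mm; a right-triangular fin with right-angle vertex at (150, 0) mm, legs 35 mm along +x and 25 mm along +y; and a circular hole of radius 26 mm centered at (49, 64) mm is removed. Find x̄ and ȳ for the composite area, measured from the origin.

Part | A | x̄ᵢ | ȳᵢ | A·x̄ᵢ | A·ȳᵢ
rectangular body | 15000.00 | 75.00 | 50.00 | 1125000.00 | 750000.00
semicircular top | 8835.73 | 75.00 | 131.83 | 662679.70 | 1164822.93
triangular fin | 437.50 | 161.67 | 8.33 | 70729.17 | 3645.83
hole | -2123.72 | 49.00 | 64.00 | -104062.12 | -135917.86
Σ | 22149.51 |  |  | 1754346.75 | 1782550.90
x̄ = 1754346.75 / 22149.51 = 79.20 mm
ȳ = 1782550.90 / 22149.51 = 80.48 mm

x̄ = 79.20 mm, ȳ = 80.48 mm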